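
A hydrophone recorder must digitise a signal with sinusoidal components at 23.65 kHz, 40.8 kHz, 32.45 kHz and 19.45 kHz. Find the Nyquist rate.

81.6 kHz

Highest-frequency component: 40.8 kHz.
Nyquist rate = 2 × 40.8 kHz = 81.6 kHz.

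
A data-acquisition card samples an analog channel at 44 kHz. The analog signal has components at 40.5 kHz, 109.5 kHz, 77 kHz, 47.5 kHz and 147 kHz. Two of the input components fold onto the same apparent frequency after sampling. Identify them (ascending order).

fs/2 = 22 kHz.
40.5 kHz > fs/2 = 22 kHz, folds to fs − 40.5 kHz = 3.5 kHz.
109.5 kHz mod fs = 21.5 kHz.
21.5 kHz ≤ fs/2 = 22 kHz, appears at 21.5 kHz.
77 kHz mod fs = 33 kHz.
33 kHz > fs/2 = 22 kHz, folds to fs − 33 kHz = 11 kHz.
47.5 kHz mod fs = 3.5 kHz.
3.5 kHz ≤ fs/2 = 22 kHz, appears at 3.5 kHz.
147 kHz mod fs = 15 kHz.
15 kHz ≤ fs/2 = 22 kHz, appears at 15 kHz.
40.5 kHz and 47.5 kHz both map to 3.5 kHz.

40.5 kHz, 47.5 kHz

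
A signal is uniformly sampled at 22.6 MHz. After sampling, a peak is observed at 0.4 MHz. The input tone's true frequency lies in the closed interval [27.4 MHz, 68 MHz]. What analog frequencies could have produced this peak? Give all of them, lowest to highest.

Frequencies that alias to 0.4 MHz are k·fs ± 0.4 MHz for integer k ≥ 0.
k=0: 0.4 MHz.
k=1: 22.2 MHz, 23 MHz.
k=2: 44.8 MHz, 45.6 MHz.
k=3: 67.4 MHz, 68.2 MHz.
k=4: 90 MHz, 90.8 MHz.
Within [27.4 MHz, 68 MHz]: 44.8 MHz, 45.6 MHz, 67.4 MHz.

44.8 MHz, 45.6 MHz, 67.4 MHz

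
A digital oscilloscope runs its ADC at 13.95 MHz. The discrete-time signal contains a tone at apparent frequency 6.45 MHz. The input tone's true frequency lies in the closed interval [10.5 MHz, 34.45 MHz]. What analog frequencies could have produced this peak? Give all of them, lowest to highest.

20.4 MHz, 21.45 MHz, 34.35 MHz

Frequencies that alias to 6.45 MHz are k·fs ± 6.45 MHz for integer k ≥ 0.
k=0: 6.45 MHz.
k=1: 7.5 MHz, 20.4 MHz.
k=2: 21.45 MHz, 34.35 MHz.
k=3: 35.4 MHz, 48.3 MHz.
Within [10.5 MHz, 34.45 MHz]: 20.4 MHz, 21.45 MHz, 34.35 MHz.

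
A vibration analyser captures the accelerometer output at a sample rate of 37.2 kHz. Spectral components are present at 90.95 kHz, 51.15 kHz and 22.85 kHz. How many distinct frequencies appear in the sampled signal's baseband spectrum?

3

fs/2 = 18.6 kHz.
90.95 kHz mod fs = 16.55 kHz.
16.55 kHz ≤ fs/2 = 18.6 kHz, appears at 16.55 kHz.
51.15 kHz mod fs = 13.95 kHz.
13.95 kHz ≤ fs/2 = 18.6 kHz, appears at 13.95 kHz.
22.85 kHz > fs/2 = 18.6 kHz, folds to fs − 22.85 kHz = 14.35 kHz.
Distinct values: {13.95 kHz, 14.35 kHz, 16.55 kHz} → 3.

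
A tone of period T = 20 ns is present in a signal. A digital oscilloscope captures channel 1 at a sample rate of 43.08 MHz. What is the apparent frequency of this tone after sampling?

T = 20 ns → f = 1/T = 50 MHz.
50 MHz mod fs = 6.92 MHz.
6.92 MHz ≤ fs/2 = 21.54 MHz, appears at 6.92 MHz.

6.92 MHz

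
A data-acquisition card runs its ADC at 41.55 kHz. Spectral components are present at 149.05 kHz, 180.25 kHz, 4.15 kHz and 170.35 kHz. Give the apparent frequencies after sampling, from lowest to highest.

4.15 kHz, 14.05 kHz, 17.15 kHz

fs/2 = 20.775 kHz.
149.05 kHz mod fs = 24.4 kHz.
24.4 kHz > fs/2 = 20.775 kHz, folds to fs − 24.4 kHz = 17.15 kHz.
180.25 kHz mod fs = 14.05 kHz.
14.05 kHz ≤ fs/2 = 20.775 kHz, appears at 14.05 kHz.
4.15 kHz ≤ fs/2 = 20.775 kHz, passes unchanged.
170.35 kHz mod fs = 4.15 kHz.
4.15 kHz ≤ fs/2 = 20.775 kHz, appears at 4.15 kHz.
Distinct values: {4.15 kHz, 14.05 kHz, 17.15 kHz}.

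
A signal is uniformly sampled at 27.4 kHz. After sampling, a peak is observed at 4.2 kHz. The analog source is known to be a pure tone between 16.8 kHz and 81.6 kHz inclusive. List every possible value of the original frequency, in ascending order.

23.2 kHz, 31.6 kHz, 50.6 kHz, 59 kHz, 78 kHz

Frequencies that alias to 4.2 kHz are k·fs ± 4.2 kHz for integer k ≥ 0.
k=0: 4.2 kHz.
k=1: 23.2 kHz, 31.6 kHz.
k=2: 50.6 kHz, 59 kHz.
k=3: 78 kHz, 86.4 kHz.
k=4: 105.4 kHz, 113.8 kHz.
Within [16.8 kHz, 81.6 kHz]: 23.2 kHz, 31.6 kHz, 50.6 kHz, 59 kHz, 78 kHz.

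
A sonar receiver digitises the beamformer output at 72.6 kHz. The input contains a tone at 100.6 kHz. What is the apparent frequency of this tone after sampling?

28 kHz

100.6 kHz mod fs = 28 kHz.
28 kHz ≤ fs/2 = 36.3 kHz, appears at 28 kHz.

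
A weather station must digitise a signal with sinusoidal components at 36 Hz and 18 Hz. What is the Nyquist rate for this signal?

Highest-frequency component: 36 Hz.
Nyquist rate = 2 × 36 Hz = 72 Hz.

72 Hz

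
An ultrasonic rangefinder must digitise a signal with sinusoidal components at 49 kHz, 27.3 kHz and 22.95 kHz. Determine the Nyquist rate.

Highest-frequency component: 49 kHz.
Nyquist rate = 2 × 49 kHz = 98 kHz.

98 kHz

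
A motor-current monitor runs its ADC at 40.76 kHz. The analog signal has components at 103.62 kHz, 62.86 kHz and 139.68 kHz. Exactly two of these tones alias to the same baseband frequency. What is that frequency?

18.66 kHz

fs/2 = 20.38 kHz.
103.62 kHz mod fs = 22.1 kHz.
22.1 kHz > fs/2 = 20.38 kHz, folds to fs − 22.1 kHz = 18.66 kHz.
62.86 kHz mod fs = 22.1 kHz.
22.1 kHz > fs/2 = 20.38 kHz, folds to fs − 22.1 kHz = 18.66 kHz.
139.68 kHz mod fs = 17.4 kHz.
17.4 kHz ≤ fs/2 = 20.38 kHz, appears at 17.4 kHz.
62.86 kHz and 103.62 kHz both map to 18.66 kHz.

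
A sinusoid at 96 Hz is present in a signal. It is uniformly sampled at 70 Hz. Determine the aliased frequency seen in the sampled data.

96 Hz mod fs = 26 Hz.
26 Hz ≤ fs/2 = 35 Hz, appears at 26 Hz.

26 Hz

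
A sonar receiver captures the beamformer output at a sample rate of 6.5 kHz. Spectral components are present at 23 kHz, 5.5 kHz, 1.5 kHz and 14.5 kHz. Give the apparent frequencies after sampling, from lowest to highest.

fs/2 = 3.25 kHz.
23 kHz mod fs = 3.5 kHz.
3.5 kHz > fs/2 = 3.25 kHz, folds to fs − 3.5 kHz = 3 kHz.
5.5 kHz > fs/2 = 3.25 kHz, folds to fs − 5.5 kHz = 1 kHz.
1.5 kHz ≤ fs/2 = 3.25 kHz, passes unchanged.
14.5 kHz mod fs = 1.5 kHz.
1.5 kHz ≤ fs/2 = 3.25 kHz, appears at 1.5 kHz.
Distinct values: {1 kHz, 1.5 kHz, 3 kHz}.

1 kHz, 1.5 kHz, 3 kHz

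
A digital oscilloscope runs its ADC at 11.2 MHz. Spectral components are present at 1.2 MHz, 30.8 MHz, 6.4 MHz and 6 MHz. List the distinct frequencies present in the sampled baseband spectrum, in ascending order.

1.2 MHz, 2.8 MHz, 4.8 MHz, 5.2 MHz

fs/2 = 5.6 MHz.
1.2 MHz ≤ fs/2 = 5.6 MHz, passes unchanged.
30.8 MHz mod fs = 8.4 MHz.
8.4 MHz > fs/2 = 5.6 MHz, folds to fs − 8.4 MHz = 2.8 MHz.
6.4 MHz > fs/2 = 5.6 MHz, folds to fs − 6.4 MHz = 4.8 MHz.
6 MHz > fs/2 = 5.6 MHz, folds to fs − 6 MHz = 5.2 MHz.
Distinct values: {1.2 MHz, 2.8 MHz, 4.8 MHz, 5.2 MHz}.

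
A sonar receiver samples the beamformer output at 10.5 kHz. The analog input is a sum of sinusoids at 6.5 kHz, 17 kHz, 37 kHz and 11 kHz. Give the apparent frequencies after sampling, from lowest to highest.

fs/2 = 5.25 kHz.
6.5 kHz > fs/2 = 5.25 kHz, folds to fs − 6.5 kHz = 4 kHz.
17 kHz mod fs = 6.5 kHz.
6.5 kHz > fs/2 = 5.25 kHz, folds to fs − 6.5 kHz = 4 kHz.
37 kHz mod fs = 5.5 kHz.
5.5 kHz > fs/2 = 5.25 kHz, folds to fs − 5.5 kHz = 5 kHz.
11 kHz mod fs = 0.5 kHz.
0.5 kHz ≤ fs/2 = 5.25 kHz, appears at 0.5 kHz.
Distinct values: {0.5 kHz, 4 kHz, 5 kHz}.

0.5 kHz, 4 kHz, 5 kHz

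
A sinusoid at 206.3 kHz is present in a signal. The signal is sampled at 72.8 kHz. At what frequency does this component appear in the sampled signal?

12.1 kHz

206.3 kHz mod fs = 60.7 kHz.
60.7 kHz > fs/2 = 36.4 kHz, folds to fs − 60.7 kHz = 12.1 kHz.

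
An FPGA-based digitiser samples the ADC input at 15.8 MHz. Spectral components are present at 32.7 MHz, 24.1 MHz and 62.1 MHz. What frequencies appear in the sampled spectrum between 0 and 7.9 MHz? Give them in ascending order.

1.1 MHz, 7.5 MHz

fs/2 = 7.9 MHz.
32.7 MHz mod fs = 1.1 MHz.
1.1 MHz ≤ fs/2 = 7.9 MHz, appears at 1.1 MHz.
24.1 MHz mod fs = 8.3 MHz.
8.3 MHz > fs/2 = 7.9 MHz, folds to fs − 8.3 MHz = 7.5 MHz.
62.1 MHz mod fs = 14.7 MHz.
14.7 MHz > fs/2 = 7.9 MHz, folds to fs − 14.7 MHz = 1.1 MHz.
Distinct values: {1.1 MHz, 7.5 MHz}.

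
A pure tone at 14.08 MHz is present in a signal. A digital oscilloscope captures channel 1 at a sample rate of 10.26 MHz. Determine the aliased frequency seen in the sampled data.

3.82 MHz

14.08 MHz mod fs = 3.82 MHz.
3.82 MHz ≤ fs/2 = 5.13 MHz, appears at 3.82 MHz.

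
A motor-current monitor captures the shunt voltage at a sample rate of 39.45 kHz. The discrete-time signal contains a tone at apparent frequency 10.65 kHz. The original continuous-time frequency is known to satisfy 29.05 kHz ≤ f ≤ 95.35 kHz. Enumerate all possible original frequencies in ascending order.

Frequencies that alias to 10.65 kHz are k·fs ± 10.65 kHz for integer k ≥ 0.
k=0: 10.65 kHz.
k=1: 28.8 kHz, 50.1 kHz.
k=2: 68.25 kHz, 89.55 kHz.
k=3: 107.7 kHz, 129 kHz.
Within [29.05 kHz, 95.35 kHz]: 50.1 kHz, 68.25 kHz, 89.55 kHz.

50.1 kHz, 68.25 kHz, 89.55 kHz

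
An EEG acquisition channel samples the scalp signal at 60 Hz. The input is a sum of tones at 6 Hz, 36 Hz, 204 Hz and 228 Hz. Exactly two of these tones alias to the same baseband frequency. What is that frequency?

fs/2 = 30 Hz.
6 Hz ≤ fs/2 = 30 Hz, passes unchanged.
36 Hz > fs/2 = 30 Hz, folds to fs − 36 Hz = 24 Hz.
204 Hz mod fs = 24 Hz.
24 Hz ≤ fs/2 = 30 Hz, appears at 24 Hz.
228 Hz mod fs = 48 Hz.
48 Hz > fs/2 = 30 Hz, folds to fs − 48 Hz = 12 Hz.
36 Hz and 204 Hz both map to 24 Hz.

24 Hz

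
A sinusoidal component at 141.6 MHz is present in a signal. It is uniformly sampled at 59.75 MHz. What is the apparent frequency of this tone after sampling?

22.1 MHz

141.6 MHz mod fs = 22.1 MHz.
22.1 MHz ≤ fs/2 = 29.875 MHz, appears at 22.1 MHz.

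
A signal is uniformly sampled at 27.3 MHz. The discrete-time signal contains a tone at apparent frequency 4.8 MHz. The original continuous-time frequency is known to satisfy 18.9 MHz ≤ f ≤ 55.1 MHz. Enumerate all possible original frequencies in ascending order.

22.5 MHz, 32.1 MHz, 49.8 MHz

Frequencies that alias to 4.8 MHz are k·fs ± 4.8 MHz for integer k ≥ 0.
k=0: 4.8 MHz.
k=1: 22.5 MHz, 32.1 MHz.
k=2: 49.8 MHz, 59.4 MHz.
k=3: 77.1 MHz, 86.7 MHz.
Within [18.9 MHz, 55.1 MHz]: 22.5 MHz, 32.1 MHz, 49.8 MHz.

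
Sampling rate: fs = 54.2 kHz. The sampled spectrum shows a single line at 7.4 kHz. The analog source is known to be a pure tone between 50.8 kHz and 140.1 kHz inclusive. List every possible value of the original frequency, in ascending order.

61.6 kHz, 101 kHz, 115.8 kHz

Frequencies that alias to 7.4 kHz are k·fs ± 7.4 kHz for integer k ≥ 0.
k=0: 7.4 kHz.
k=1: 46.8 kHz, 61.6 kHz.
k=2: 101 kHz, 115.8 kHz.
k=3: 155.2 kHz, 170 kHz.
Within [50.8 kHz, 140.1 kHz]: 61.6 kHz, 101 kHz, 115.8 kHz.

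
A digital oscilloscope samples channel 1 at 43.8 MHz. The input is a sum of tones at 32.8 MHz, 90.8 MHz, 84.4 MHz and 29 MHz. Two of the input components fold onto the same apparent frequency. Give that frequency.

fs/2 = 21.9 MHz.
32.8 MHz > fs/2 = 21.9 MHz, folds to fs − 32.8 MHz = 11 MHz.
90.8 MHz mod fs = 3.2 MHz.
3.2 MHz ≤ fs/2 = 21.9 MHz, appears at 3.2 MHz.
84.4 MHz mod fs = 40.6 MHz.
40.6 MHz > fs/2 = 21.9 MHz, folds to fs − 40.6 MHz = 3.2 MHz.
29 MHz > fs/2 = 21.9 MHz, folds to fs − 29 MHz = 14.8 MHz.
84.4 MHz and 90.8 MHz both map to 3.2 MHz.

3.2 MHz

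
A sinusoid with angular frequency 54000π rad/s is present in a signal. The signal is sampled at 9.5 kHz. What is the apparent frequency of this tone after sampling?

ω = 54000π rad/s → f = ω/(2π) = 27000 Hz = 27 kHz.
27 kHz mod fs = 8 kHz.
8 kHz > fs/2 = 4.75 kHz, folds to fs − 8 kHz = 1.5 kHz.

1.5 kHz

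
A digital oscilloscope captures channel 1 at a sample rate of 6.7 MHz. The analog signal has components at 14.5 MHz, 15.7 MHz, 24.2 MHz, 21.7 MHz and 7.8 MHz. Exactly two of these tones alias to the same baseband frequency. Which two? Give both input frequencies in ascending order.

7.8 MHz, 14.5 MHz

fs/2 = 3.35 MHz.
14.5 MHz mod fs = 1.1 MHz.
1.1 MHz ≤ fs/2 = 3.35 MHz, appears at 1.1 MHz.
15.7 MHz mod fs = 2.3 MHz.
2.3 MHz ≤ fs/2 = 3.35 MHz, appears at 2.3 MHz.
24.2 MHz mod fs = 4.1 MHz.
4.1 MHz > fs/2 = 3.35 MHz, folds to fs − 4.1 MHz = 2.6 MHz.
21.7 MHz mod fs = 1.6 MHz.
1.6 MHz ≤ fs/2 = 3.35 MHz, appears at 1.6 MHz.
7.8 MHz mod fs = 1.1 MHz.
1.1 MHz ≤ fs/2 = 3.35 MHz, appears at 1.1 MHz.
7.8 MHz and 14.5 MHz both map to 1.1 MHz.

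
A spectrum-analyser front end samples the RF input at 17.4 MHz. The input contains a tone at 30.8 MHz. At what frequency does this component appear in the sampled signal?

4 MHz

30.8 MHz mod fs = 13.4 MHz.
13.4 MHz > fs/2 = 8.7 MHz, folds to fs − 13.4 MHz = 4 MHz.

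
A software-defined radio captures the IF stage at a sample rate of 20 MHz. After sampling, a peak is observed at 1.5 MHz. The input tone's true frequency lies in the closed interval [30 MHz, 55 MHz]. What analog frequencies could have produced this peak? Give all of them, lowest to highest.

38.5 MHz, 41.5 MHz

Frequencies that alias to 1.5 MHz are k·fs ± 1.5 MHz for integer k ≥ 0.
k=0: 1.5 MHz.
k=1: 18.5 MHz, 21.5 MHz.
k=2: 38.5 MHz, 41.5 MHz.
k=3: 58.5 MHz, 61.5 MHz.
Within [30 MHz, 55 MHz]: 38.5 MHz, 41.5 MHz.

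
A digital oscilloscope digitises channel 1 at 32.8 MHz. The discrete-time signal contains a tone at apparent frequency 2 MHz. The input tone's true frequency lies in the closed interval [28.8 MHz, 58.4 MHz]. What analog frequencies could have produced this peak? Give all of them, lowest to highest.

30.8 MHz, 34.8 MHz

Frequencies that alias to 2 MHz are k·fs ± 2 MHz for integer k ≥ 0.
k=0: 2 MHz.
k=1: 30.8 MHz, 34.8 MHz.
k=2: 63.6 MHz, 67.6 MHz.
Within [28.8 MHz, 58.4 MHz]: 30.8 MHz, 34.8 MHz.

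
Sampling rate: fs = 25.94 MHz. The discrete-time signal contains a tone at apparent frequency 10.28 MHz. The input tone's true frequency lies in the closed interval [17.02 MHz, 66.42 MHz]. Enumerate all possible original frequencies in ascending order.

Frequencies that alias to 10.28 MHz are k·fs ± 10.28 MHz for integer k ≥ 0.
k=0: 10.28 MHz.
k=1: 15.66 MHz, 36.22 MHz.
k=2: 41.6 MHz, 62.16 MHz.
k=3: 67.54 MHz, 88.1 MHz.
Within [17.02 MHz, 66.42 MHz]: 36.22 MHz, 41.6 MHz, 62.16 MHz.

36.22 MHz, 41.6 MHz, 62.16 MHz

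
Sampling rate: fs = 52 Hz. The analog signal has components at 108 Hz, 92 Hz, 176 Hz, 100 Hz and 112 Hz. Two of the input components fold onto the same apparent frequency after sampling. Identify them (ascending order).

100 Hz, 108 Hz

fs/2 = 26 Hz.
108 Hz mod fs = 4 Hz.
4 Hz ≤ fs/2 = 26 Hz, appears at 4 Hz.
92 Hz mod fs = 40 Hz.
40 Hz > fs/2 = 26 Hz, folds to fs − 40 Hz = 12 Hz.
176 Hz mod fs = 20 Hz.
20 Hz ≤ fs/2 = 26 Hz, appears at 20 Hz.
100 Hz mod fs = 48 Hz.
48 Hz > fs/2 = 26 Hz, folds to fs − 48 Hz = 4 Hz.
112 Hz mod fs = 8 Hz.
8 Hz ≤ fs/2 = 26 Hz, appears at 8 Hz.
100 Hz and 108 Hz both map to 4 Hz.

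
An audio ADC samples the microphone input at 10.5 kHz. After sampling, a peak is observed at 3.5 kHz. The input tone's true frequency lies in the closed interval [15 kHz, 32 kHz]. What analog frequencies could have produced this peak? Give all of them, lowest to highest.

Frequencies that alias to 3.5 kHz are k·fs ± 3.5 kHz for integer k ≥ 0.
k=0: 3.5 kHz.
k=1: 7 kHz, 14 kHz.
k=2: 17.5 kHz, 24.5 kHz.
k=3: 28 kHz, 35 kHz.
k=4: 38.5 kHz, 45.5 kHz.
Within [15 kHz, 32 kHz]: 17.5 kHz, 24.5 kHz, 28 kHz.

17.5 kHz, 24.5 kHz, 28 kHz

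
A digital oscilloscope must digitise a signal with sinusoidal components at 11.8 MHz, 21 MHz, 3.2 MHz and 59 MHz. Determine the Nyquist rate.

Highest-frequency component: 59 MHz.
Nyquist rate = 2 × 59 MHz = 118 MHz.

118 MHz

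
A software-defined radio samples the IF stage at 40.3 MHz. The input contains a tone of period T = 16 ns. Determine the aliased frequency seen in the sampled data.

18.1 MHz

T = 16 ns → f = 1/T = 62.5 MHz.
62.5 MHz mod fs = 22.2 MHz.
22.2 MHz > fs/2 = 20.15 MHz, folds to fs − 22.2 MHz = 18.1 MHz.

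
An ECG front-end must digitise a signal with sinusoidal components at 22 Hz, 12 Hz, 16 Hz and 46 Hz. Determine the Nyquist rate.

92 Hz

Highest-frequency component: 46 Hz.
Nyquist rate = 2 × 46 Hz = 92 Hz.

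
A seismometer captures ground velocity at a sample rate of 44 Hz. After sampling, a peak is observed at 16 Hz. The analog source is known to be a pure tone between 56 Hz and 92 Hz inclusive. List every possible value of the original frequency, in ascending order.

Frequencies that alias to 16 Hz are k·fs ± 16 Hz for integer k ≥ 0.
k=0: 16 Hz.
k=1: 28 Hz, 60 Hz.
k=2: 72 Hz, 104 Hz.
k=3: 116 Hz, 148 Hz.
Within [56 Hz, 92 Hz]: 60 Hz, 72 Hz.

60 Hz, 72 Hz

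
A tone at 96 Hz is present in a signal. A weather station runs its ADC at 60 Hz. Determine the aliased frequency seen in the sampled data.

96 Hz mod fs = 36 Hz.
36 Hz > fs/2 = 30 Hz, folds to fs − 36 Hz = 24 Hz.

24 Hz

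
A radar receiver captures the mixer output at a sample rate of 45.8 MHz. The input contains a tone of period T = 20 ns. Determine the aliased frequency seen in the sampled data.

T = 20 ns → f = 1/T = 50 MHz.
50 MHz mod fs = 4.2 MHz.
4.2 MHz ≤ fs/2 = 22.9 MHz, appears at 4.2 MHz.

4.2 MHz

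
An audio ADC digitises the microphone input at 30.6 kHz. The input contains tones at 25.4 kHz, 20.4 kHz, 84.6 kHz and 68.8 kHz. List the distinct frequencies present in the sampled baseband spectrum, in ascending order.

5.2 kHz, 7.2 kHz, 7.6 kHz, 10.2 kHz

fs/2 = 15.3 kHz.
25.4 kHz > fs/2 = 15.3 kHz, folds to fs − 25.4 kHz = 5.2 kHz.
20.4 kHz > fs/2 = 15.3 kHz, folds to fs − 20.4 kHz = 10.2 kHz.
84.6 kHz mod fs = 23.4 kHz.
23.4 kHz > fs/2 = 15.3 kHz, folds to fs − 23.4 kHz = 7.2 kHz.
68.8 kHz mod fs = 7.6 kHz.
7.6 kHz ≤ fs/2 = 15.3 kHz, appears at 7.6 kHz.
Distinct values: {5.2 kHz, 7.2 kHz, 7.6 kHz, 10.2 kHz}.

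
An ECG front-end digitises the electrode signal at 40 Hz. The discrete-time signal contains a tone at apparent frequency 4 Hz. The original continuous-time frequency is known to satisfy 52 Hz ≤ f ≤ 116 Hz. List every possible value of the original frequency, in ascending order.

Frequencies that alias to 4 Hz are k·fs ± 4 Hz for integer k ≥ 0.
k=0: 4 Hz.
k=1: 36 Hz, 44 Hz.
k=2: 76 Hz, 84 Hz.
k=3: 116 Hz, 124 Hz.
k=4: 156 Hz, 164 Hz.
Within [52 Hz, 116 Hz]: 76 Hz, 84 Hz, 116 Hz.

76 Hz, 84 Hz, 116 Hz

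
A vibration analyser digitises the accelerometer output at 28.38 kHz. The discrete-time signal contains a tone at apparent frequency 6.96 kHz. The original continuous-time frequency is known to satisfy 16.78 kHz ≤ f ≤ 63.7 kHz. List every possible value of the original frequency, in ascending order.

21.42 kHz, 35.34 kHz, 49.8 kHz

Frequencies that alias to 6.96 kHz are k·fs ± 6.96 kHz for integer k ≥ 0.
k=0: 6.96 kHz.
k=1: 21.42 kHz, 35.34 kHz.
k=2: 49.8 kHz, 63.72 kHz.
k=3: 78.18 kHz, 92.1 kHz.
Within [16.78 kHz, 63.7 kHz]: 21.42 kHz, 35.34 kHz, 49.8 kHz.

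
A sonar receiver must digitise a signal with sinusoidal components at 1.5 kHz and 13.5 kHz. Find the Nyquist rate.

Highest-frequency component: 13.5 kHz.
Nyquist rate = 2 × 13.5 kHz = 27 kHz.

27 kHz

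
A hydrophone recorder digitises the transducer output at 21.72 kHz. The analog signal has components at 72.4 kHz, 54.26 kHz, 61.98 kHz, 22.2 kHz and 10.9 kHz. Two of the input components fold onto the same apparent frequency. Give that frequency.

10.82 kHz

fs/2 = 10.86 kHz.
72.4 kHz mod fs = 7.24 kHz.
7.24 kHz ≤ fs/2 = 10.86 kHz, appears at 7.24 kHz.
54.26 kHz mod fs = 10.82 kHz.
10.82 kHz ≤ fs/2 = 10.86 kHz, appears at 10.82 kHz.
61.98 kHz mod fs = 18.54 kHz.
18.54 kHz > fs/2 = 10.86 kHz, folds to fs − 18.54 kHz = 3.18 kHz.
22.2 kHz mod fs = 0.48 kHz.
0.48 kHz ≤ fs/2 = 10.86 kHz, appears at 0.48 kHz.
10.9 kHz > fs/2 = 10.86 kHz, folds to fs − 10.9 kHz = 10.82 kHz.
10.9 kHz and 54.26 kHz both map to 10.82 kHz.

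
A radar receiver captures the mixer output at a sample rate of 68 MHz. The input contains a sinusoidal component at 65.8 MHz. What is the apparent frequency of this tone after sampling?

2.2 MHz

65.8 MHz > fs/2 = 34 MHz, folds to fs − 65.8 MHz = 2.2 MHz.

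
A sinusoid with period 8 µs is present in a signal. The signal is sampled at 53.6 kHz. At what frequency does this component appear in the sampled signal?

T = 8 µs → f = 1/T = 125 kHz.
125 kHz mod fs = 17.8 kHz.
17.8 kHz ≤ fs/2 = 26.8 kHz, appears at 17.8 kHz.

17.8 kHz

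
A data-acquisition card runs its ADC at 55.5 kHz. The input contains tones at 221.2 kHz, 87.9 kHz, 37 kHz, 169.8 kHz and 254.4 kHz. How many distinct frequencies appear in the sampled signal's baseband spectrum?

4

fs/2 = 27.75 kHz.
221.2 kHz mod fs = 54.7 kHz.
54.7 kHz > fs/2 = 27.75 kHz, folds to fs − 54.7 kHz = 0.8 kHz.
87.9 kHz mod fs = 32.4 kHz.
32.4 kHz > fs/2 = 27.75 kHz, folds to fs − 32.4 kHz = 23.1 kHz.
37 kHz > fs/2 = 27.75 kHz, folds to fs − 37 kHz = 18.5 kHz.
169.8 kHz mod fs = 3.3 kHz.
3.3 kHz ≤ fs/2 = 27.75 kHz, appears at 3.3 kHz.
254.4 kHz mod fs = 32.4 kHz.
32.4 kHz > fs/2 = 27.75 kHz, folds to fs − 32.4 kHz = 23.1 kHz.
Distinct values: {0.8 kHz, 3.3 kHz, 18.5 kHz, 23.1 kHz} → 4.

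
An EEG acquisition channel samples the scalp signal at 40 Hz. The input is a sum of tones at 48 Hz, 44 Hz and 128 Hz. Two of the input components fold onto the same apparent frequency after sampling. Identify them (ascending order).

48 Hz, 128 Hz

fs/2 = 20 Hz.
48 Hz mod fs = 8 Hz.
8 Hz ≤ fs/2 = 20 Hz, appears at 8 Hz.
44 Hz mod fs = 4 Hz.
4 Hz ≤ fs/2 = 20 Hz, appears at 4 Hz.
128 Hz mod fs = 8 Hz.
8 Hz ≤ fs/2 = 20 Hz, appears at 8 Hz.
48 Hz and 128 Hz both map to 8 Hz.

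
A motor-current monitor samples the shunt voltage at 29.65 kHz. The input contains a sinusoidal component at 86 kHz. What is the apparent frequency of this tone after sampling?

86 kHz mod fs = 26.7 kHz.
26.7 kHz > fs/2 = 14.825 kHz, folds to fs − 26.7 kHz = 2.95 kHz.

2.95 kHz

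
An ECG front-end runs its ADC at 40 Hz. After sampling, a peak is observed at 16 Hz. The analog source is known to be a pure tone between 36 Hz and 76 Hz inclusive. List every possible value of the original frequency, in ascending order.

Frequencies that alias to 16 Hz are k·fs ± 16 Hz for integer k ≥ 0.
k=0: 16 Hz.
k=1: 24 Hz, 56 Hz.
k=2: 64 Hz, 96 Hz.
k=3: 104 Hz, 136 Hz.
Within [36 Hz, 76 Hz]: 56 Hz, 64 Hz.

56 Hz, 64 Hz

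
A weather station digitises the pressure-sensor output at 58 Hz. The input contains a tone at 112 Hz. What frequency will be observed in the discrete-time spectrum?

4 Hz

112 Hz mod fs = 54 Hz.
54 Hz > fs/2 = 29 Hz, folds to fs − 54 Hz = 4 Hz.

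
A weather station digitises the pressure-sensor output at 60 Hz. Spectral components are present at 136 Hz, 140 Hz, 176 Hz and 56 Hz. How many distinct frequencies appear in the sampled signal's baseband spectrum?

fs/2 = 30 Hz.
136 Hz mod fs = 16 Hz.
16 Hz ≤ fs/2 = 30 Hz, appears at 16 Hz.
140 Hz mod fs = 20 Hz.
20 Hz ≤ fs/2 = 30 Hz, appears at 20 Hz.
176 Hz mod fs = 56 Hz.
56 Hz > fs/2 = 30 Hz, folds to fs − 56 Hz = 4 Hz.
56 Hz > fs/2 = 30 Hz, folds to fs − 56 Hz = 4 Hz.
Distinct values: {4 Hz, 16 Hz, 20 Hz} → 3.

3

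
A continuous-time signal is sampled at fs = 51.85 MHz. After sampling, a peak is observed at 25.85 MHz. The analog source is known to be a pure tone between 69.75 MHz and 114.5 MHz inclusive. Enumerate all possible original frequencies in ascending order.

Frequencies that alias to 25.85 MHz are k·fs ± 25.85 MHz for integer k ≥ 0.
k=0: 25.85 MHz.
k=1: 26 MHz, 77.7 MHz.
k=2: 77.85 MHz, 129.55 MHz.
k=3: 129.7 MHz, 181.4 MHz.
Within [69.75 MHz, 114.5 MHz]: 77.7 MHz, 77.85 MHz.

77.7 MHz, 77.85 MHz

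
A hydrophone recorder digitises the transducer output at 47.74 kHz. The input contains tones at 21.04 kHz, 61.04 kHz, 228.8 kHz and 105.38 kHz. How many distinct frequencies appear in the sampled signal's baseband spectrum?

3

fs/2 = 23.87 kHz.
21.04 kHz ≤ fs/2 = 23.87 kHz, passes unchanged.
61.04 kHz mod fs = 13.3 kHz.
13.3 kHz ≤ fs/2 = 23.87 kHz, appears at 13.3 kHz.
228.8 kHz mod fs = 37.84 kHz.
37.84 kHz > fs/2 = 23.87 kHz, folds to fs − 37.84 kHz = 9.9 kHz.
105.38 kHz mod fs = 9.9 kHz.
9.9 kHz ≤ fs/2 = 23.87 kHz, appears at 9.9 kHz.
Distinct values: {9.9 kHz, 13.3 kHz, 21.04 kHz} → 3.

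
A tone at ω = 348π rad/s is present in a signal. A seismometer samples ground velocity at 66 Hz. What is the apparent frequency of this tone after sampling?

ω = 348π rad/s → f = ω/(2π) = 174 Hz.
174 Hz mod fs = 42 Hz.
42 Hz > fs/2 = 33 Hz, folds to fs − 42 Hz = 24 Hz.

24 Hz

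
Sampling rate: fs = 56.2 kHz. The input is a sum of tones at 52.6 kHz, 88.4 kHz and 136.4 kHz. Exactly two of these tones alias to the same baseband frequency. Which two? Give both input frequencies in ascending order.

fs/2 = 28.1 kHz.
52.6 kHz > fs/2 = 28.1 kHz, folds to fs − 52.6 kHz = 3.6 kHz.
88.4 kHz mod fs = 32.2 kHz.
32.2 kHz > fs/2 = 28.1 kHz, folds to fs − 32.2 kHz = 24 kHz.
136.4 kHz mod fs = 24 kHz.
24 kHz ≤ fs/2 = 28.1 kHz, appears at 24 kHz.
88.4 kHz and 136.4 kHz both map to 24 kHz.

88.4 kHz, 136.4 kHz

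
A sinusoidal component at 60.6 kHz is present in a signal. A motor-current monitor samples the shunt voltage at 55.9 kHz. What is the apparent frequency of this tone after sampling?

4.7 kHz

60.6 kHz mod fs = 4.7 kHz.
4.7 kHz ≤ fs/2 = 27.95 kHz, appears at 4.7 kHz.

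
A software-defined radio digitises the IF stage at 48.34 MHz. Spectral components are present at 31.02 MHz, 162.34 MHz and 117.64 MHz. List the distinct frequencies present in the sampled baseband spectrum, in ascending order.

fs/2 = 24.17 MHz.
31.02 MHz > fs/2 = 24.17 MHz, folds to fs − 31.02 MHz = 17.32 MHz.
162.34 MHz mod fs = 17.32 MHz.
17.32 MHz ≤ fs/2 = 24.17 MHz, appears at 17.32 MHz.
117.64 MHz mod fs = 20.96 MHz.
20.96 MHz ≤ fs/2 = 24.17 MHz, appears at 20.96 MHz.
Distinct values: {17.32 MHz, 20.96 MHz}.

17.32 MHz, 20.96 MHz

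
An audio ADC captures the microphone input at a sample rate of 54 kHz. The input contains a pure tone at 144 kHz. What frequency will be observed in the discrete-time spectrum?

18 kHz

144 kHz mod fs = 36 kHz.
36 kHz > fs/2 = 27 kHz, folds to fs − 36 kHz = 18 kHz.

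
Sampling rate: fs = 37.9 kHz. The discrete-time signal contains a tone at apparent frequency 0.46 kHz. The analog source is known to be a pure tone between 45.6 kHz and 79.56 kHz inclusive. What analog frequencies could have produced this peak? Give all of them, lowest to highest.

75.34 kHz, 76.26 kHz

Frequencies that alias to 0.46 kHz are k·fs ± 0.46 kHz for integer k ≥ 0.
k=0: 0.46 kHz.
k=1: 37.44 kHz, 38.36 kHz.
k=2: 75.34 kHz, 76.26 kHz.
k=3: 113.24 kHz, 114.16 kHz.
Within [45.6 kHz, 79.56 kHz]: 75.34 kHz, 76.26 kHz.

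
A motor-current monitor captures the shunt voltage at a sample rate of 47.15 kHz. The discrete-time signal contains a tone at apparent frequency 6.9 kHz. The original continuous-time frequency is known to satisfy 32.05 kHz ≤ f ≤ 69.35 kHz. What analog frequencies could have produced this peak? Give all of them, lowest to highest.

Frequencies that alias to 6.9 kHz are k·fs ± 6.9 kHz for integer k ≥ 0.
k=0: 6.9 kHz.
k=1: 40.25 kHz, 54.05 kHz.
k=2: 87.4 kHz, 101.2 kHz.
Within [32.05 kHz, 69.35 kHz]: 40.25 kHz, 54.05 kHz.

40.25 kHz, 54.05 kHz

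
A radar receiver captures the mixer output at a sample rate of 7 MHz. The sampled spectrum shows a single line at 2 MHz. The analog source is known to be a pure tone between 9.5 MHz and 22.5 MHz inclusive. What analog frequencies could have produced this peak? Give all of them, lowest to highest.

12 MHz, 16 MHz, 19 MHz

Frequencies that alias to 2 MHz are k·fs ± 2 MHz for integer k ≥ 0.
k=0: 2 MHz.
k=1: 5 MHz, 9 MHz.
k=2: 12 MHz, 16 MHz.
k=3: 19 MHz, 23 MHz.
k=4: 26 MHz, 30 MHz.
Within [9.5 MHz, 22.5 MHz]: 12 MHz, 16 MHz, 19 MHz.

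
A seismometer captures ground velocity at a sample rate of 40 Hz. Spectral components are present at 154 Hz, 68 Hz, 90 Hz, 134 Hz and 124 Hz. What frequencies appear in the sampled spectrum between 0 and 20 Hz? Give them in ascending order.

4 Hz, 6 Hz, 10 Hz, 12 Hz, 14 Hz

fs/2 = 20 Hz.
154 Hz mod fs = 34 Hz.
34 Hz > fs/2 = 20 Hz, folds to fs − 34 Hz = 6 Hz.
68 Hz mod fs = 28 Hz.
28 Hz > fs/2 = 20 Hz, folds to fs − 28 Hz = 12 Hz.
90 Hz mod fs = 10 Hz.
10 Hz ≤ fs/2 = 20 Hz, appears at 10 Hz.
134 Hz mod fs = 14 Hz.
14 Hz ≤ fs/2 = 20 Hz, appears at 14 Hz.
124 Hz mod fs = 4 Hz.
4 Hz ≤ fs/2 = 20 Hz, appears at 4 Hz.
Distinct values: {4 Hz, 6 Hz, 10 Hz, 12 Hz, 14 Hz}.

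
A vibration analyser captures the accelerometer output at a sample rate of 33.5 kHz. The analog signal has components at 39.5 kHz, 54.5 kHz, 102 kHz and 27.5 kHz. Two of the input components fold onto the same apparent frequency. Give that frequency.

fs/2 = 16.75 kHz.
39.5 kHz mod fs = 6 kHz.
6 kHz ≤ fs/2 = 16.75 kHz, appears at 6 kHz.
54.5 kHz mod fs = 21 kHz.
21 kHz > fs/2 = 16.75 kHz, folds to fs − 21 kHz = 12.5 kHz.
102 kHz mod fs = 1.5 kHz.
1.5 kHz ≤ fs/2 = 16.75 kHz, appears at 1.5 kHz.
27.5 kHz > fs/2 = 16.75 kHz, folds to fs − 27.5 kHz = 6 kHz.
27.5 kHz and 39.5 kHz both map to 6 kHz.

6 kHz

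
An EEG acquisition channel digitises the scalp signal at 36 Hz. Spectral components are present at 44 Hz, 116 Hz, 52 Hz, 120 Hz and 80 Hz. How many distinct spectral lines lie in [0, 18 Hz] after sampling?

3

fs/2 = 18 Hz.
44 Hz mod fs = 8 Hz.
8 Hz ≤ fs/2 = 18 Hz, appears at 8 Hz.
116 Hz mod fs = 8 Hz.
8 Hz ≤ fs/2 = 18 Hz, appears at 8 Hz.
52 Hz mod fs = 16 Hz.
16 Hz ≤ fs/2 = 18 Hz, appears at 16 Hz.
120 Hz mod fs = 12 Hz.
12 Hz ≤ fs/2 = 18 Hz, appears at 12 Hz.
80 Hz mod fs = 8 Hz.
8 Hz ≤ fs/2 = 18 Hz, appears at 8 Hz.
Distinct values: {8 Hz, 12 Hz, 16 Hz} → 3.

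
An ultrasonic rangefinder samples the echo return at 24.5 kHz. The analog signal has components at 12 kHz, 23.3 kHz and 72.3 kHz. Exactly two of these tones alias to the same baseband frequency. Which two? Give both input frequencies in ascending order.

fs/2 = 12.25 kHz.
12 kHz ≤ fs/2 = 12.25 kHz, passes unchanged.
23.3 kHz > fs/2 = 12.25 kHz, folds to fs − 23.3 kHz = 1.2 kHz.
72.3 kHz mod fs = 23.3 kHz.
23.3 kHz > fs/2 = 12.25 kHz, folds to fs − 23.3 kHz = 1.2 kHz.
23.3 kHz and 72.3 kHz both map to 1.2 kHz.

23.3 kHz, 72.3 kHz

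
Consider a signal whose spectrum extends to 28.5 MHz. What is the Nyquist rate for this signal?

Nyquist rate = 2 × 28.5 MHz = 57 MHz.

57 MHz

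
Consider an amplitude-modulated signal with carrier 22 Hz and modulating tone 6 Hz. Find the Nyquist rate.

56 Hz

AM sidebands sit at fc ± fm = 16 Hz and 28 Hz.
Highest-frequency component: 28 Hz.
Nyquist rate = 2 × 28 Hz = 56 Hz.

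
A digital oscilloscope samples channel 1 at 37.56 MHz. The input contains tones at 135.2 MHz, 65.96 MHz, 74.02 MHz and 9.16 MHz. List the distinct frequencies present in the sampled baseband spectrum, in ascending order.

1.1 MHz, 9.16 MHz, 15.04 MHz

fs/2 = 18.78 MHz.
135.2 MHz mod fs = 22.52 MHz.
22.52 MHz > fs/2 = 18.78 MHz, folds to fs − 22.52 MHz = 15.04 MHz.
65.96 MHz mod fs = 28.4 MHz.
28.4 MHz > fs/2 = 18.78 MHz, folds to fs − 28.4 MHz = 9.16 MHz.
74.02 MHz mod fs = 36.46 MHz.
36.46 MHz > fs/2 = 18.78 MHz, folds to fs − 36.46 MHz = 1.1 MHz.
9.16 MHz ≤ fs/2 = 18.78 MHz, passes unchanged.
Distinct values: {1.1 MHz, 9.16 MHz, 15.04 MHz}.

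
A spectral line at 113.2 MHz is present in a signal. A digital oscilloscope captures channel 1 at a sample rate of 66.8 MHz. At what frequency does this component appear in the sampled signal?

113.2 MHz mod fs = 46.4 MHz.
46.4 MHz > fs/2 = 33.4 MHz, folds to fs − 46.4 MHz = 20.4 MHz.

20.4 MHz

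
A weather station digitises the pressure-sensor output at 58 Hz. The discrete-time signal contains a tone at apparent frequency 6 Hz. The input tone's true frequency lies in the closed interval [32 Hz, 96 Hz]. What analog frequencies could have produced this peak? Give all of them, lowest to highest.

Frequencies that alias to 6 Hz are k·fs ± 6 Hz for integer k ≥ 0.
k=0: 6 Hz.
k=1: 52 Hz, 64 Hz.
k=2: 110 Hz, 122 Hz.
Within [32 Hz, 96 Hz]: 52 Hz, 64 Hz.

52 Hz, 64 Hz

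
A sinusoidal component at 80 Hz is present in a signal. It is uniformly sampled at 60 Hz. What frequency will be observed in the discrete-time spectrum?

20 Hz

80 Hz mod fs = 20 Hz.
20 Hz ≤ fs/2 = 30 Hz, appears at 20 Hz.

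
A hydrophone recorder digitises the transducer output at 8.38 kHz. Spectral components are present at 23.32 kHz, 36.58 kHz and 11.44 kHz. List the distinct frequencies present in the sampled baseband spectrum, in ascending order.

fs/2 = 4.19 kHz.
23.32 kHz mod fs = 6.56 kHz.
6.56 kHz > fs/2 = 4.19 kHz, folds to fs − 6.56 kHz = 1.82 kHz.
36.58 kHz mod fs = 3.06 kHz.
3.06 kHz ≤ fs/2 = 4.19 kHz, appears at 3.06 kHz.
11.44 kHz mod fs = 3.06 kHz.
3.06 kHz ≤ fs/2 = 4.19 kHz, appears at 3.06 kHz.
Distinct values: {1.82 kHz, 3.06 kHz}.

1.82 kHz, 3.06 kHz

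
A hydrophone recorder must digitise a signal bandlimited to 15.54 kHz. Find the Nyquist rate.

Nyquist rate = 2 × 15.54 kHz = 31.08 kHz.

31.08 kHz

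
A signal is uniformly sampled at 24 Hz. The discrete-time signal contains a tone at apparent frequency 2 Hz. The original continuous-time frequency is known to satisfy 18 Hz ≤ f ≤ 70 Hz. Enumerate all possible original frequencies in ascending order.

Frequencies that alias to 2 Hz are k·fs ± 2 Hz for integer k ≥ 0.
k=0: 2 Hz.
k=1: 22 Hz, 26 Hz.
k=2: 46 Hz, 50 Hz.
k=3: 70 Hz, 74 Hz.
k=4: 94 Hz, 98 Hz.
Within [18 Hz, 70 Hz]: 22 Hz, 26 Hz, 46 Hz, 50 Hz, 70 Hz.

22 Hz, 26 Hz, 46 Hz, 50 Hz, 70 Hz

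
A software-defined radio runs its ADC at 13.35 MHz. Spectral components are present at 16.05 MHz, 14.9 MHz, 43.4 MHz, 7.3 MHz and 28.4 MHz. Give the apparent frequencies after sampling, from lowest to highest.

fs/2 = 6.675 MHz.
16.05 MHz mod fs = 2.7 MHz.
2.7 MHz ≤ fs/2 = 6.675 MHz, appears at 2.7 MHz.
14.9 MHz mod fs = 1.55 MHz.
1.55 MHz ≤ fs/2 = 6.675 MHz, appears at 1.55 MHz.
43.4 MHz mod fs = 3.35 MHz.
3.35 MHz ≤ fs/2 = 6.675 MHz, appears at 3.35 MHz.
7.3 MHz > fs/2 = 6.675 MHz, folds to fs − 7.3 MHz = 6.05 MHz.
28.4 MHz mod fs = 1.7 MHz.
1.7 MHz ≤ fs/2 = 6.675 MHz, appears at 1.7 MHz.
Distinct values: {1.55 MHz, 1.7 MHz, 2.7 MHz, 3.35 MHz, 6.05 MHz}.

1.55 MHz, 1.7 MHz, 2.7 MHz, 3.35 MHz, 6.05 MHz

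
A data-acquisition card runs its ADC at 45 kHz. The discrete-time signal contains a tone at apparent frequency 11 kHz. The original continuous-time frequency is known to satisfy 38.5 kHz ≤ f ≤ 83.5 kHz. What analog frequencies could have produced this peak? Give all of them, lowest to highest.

56 kHz, 79 kHz

Frequencies that alias to 11 kHz are k·fs ± 11 kHz for integer k ≥ 0.
k=0: 11 kHz.
k=1: 34 kHz, 56 kHz.
k=2: 79 kHz, 101 kHz.
k=3: 124 kHz, 146 kHz.
Within [38.5 kHz, 83.5 kHz]: 56 kHz, 79 kHz.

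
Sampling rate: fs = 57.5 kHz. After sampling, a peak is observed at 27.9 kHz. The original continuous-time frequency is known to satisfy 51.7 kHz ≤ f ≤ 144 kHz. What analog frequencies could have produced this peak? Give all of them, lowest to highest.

85.4 kHz, 87.1 kHz, 142.9 kHz

Frequencies that alias to 27.9 kHz are k·fs ± 27.9 kHz for integer k ≥ 0.
k=0: 27.9 kHz.
k=1: 29.6 kHz, 85.4 kHz.
k=2: 87.1 kHz, 142.9 kHz.
k=3: 144.6 kHz, 200.4 kHz.
Within [51.7 kHz, 144 kHz]: 85.4 kHz, 87.1 kHz, 142.9 kHz.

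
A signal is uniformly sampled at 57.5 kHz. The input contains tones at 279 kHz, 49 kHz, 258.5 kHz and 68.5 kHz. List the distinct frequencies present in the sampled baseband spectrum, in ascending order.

8.5 kHz, 11 kHz, 28.5 kHz

fs/2 = 28.75 kHz.
279 kHz mod fs = 49 kHz.
49 kHz > fs/2 = 28.75 kHz, folds to fs − 49 kHz = 8.5 kHz.
49 kHz > fs/2 = 28.75 kHz, folds to fs − 49 kHz = 8.5 kHz.
258.5 kHz mod fs = 28.5 kHz.
28.5 kHz ≤ fs/2 = 28.75 kHz, appears at 28.5 kHz.
68.5 kHz mod fs = 11 kHz.
11 kHz ≤ fs/2 = 28.75 kHz, appears at 11 kHz.
Distinct values: {8.5 kHz, 11 kHz, 28.5 kHz}.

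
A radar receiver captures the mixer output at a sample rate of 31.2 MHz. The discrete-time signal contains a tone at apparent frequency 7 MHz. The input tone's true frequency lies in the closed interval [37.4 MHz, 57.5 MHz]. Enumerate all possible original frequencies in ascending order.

Frequencies that alias to 7 MHz are k·fs ± 7 MHz for integer k ≥ 0.
k=0: 7 MHz.
k=1: 24.2 MHz, 38.2 MHz.
k=2: 55.4 MHz, 69.4 MHz.
k=3: 86.6 MHz, 100.6 MHz.
Within [37.4 MHz, 57.5 MHz]: 38.2 MHz, 55.4 MHz.

38.2 MHz, 55.4 MHz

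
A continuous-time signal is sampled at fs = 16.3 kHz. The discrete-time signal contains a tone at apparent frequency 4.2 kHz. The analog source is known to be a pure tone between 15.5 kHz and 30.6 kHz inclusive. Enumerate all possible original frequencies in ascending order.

Frequencies that alias to 4.2 kHz are k·fs ± 4.2 kHz for integer k ≥ 0.
k=0: 4.2 kHz.
k=1: 12.1 kHz, 20.5 kHz.
k=2: 28.4 kHz, 36.8 kHz.
k=3: 44.7 kHz, 53.1 kHz.
Within [15.5 kHz, 30.6 kHz]: 20.5 kHz, 28.4 kHz.

20.5 kHz, 28.4 kHz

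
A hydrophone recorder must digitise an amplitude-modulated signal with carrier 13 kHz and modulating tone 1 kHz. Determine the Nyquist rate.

28 kHz

AM sidebands sit at fc ± fm = 12 kHz and 14 kHz.
Highest-frequency component: 14 kHz.
Nyquist rate = 2 × 14 kHz = 28 kHz.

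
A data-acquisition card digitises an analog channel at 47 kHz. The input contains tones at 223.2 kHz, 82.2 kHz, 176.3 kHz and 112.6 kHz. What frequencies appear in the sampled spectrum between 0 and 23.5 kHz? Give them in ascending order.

11.7 kHz, 11.8 kHz, 18.6 kHz

fs/2 = 23.5 kHz.
223.2 kHz mod fs = 35.2 kHz.
35.2 kHz > fs/2 = 23.5 kHz, folds to fs − 35.2 kHz = 11.8 kHz.
82.2 kHz mod fs = 35.2 kHz.
35.2 kHz > fs/2 = 23.5 kHz, folds to fs − 35.2 kHz = 11.8 kHz.
176.3 kHz mod fs = 35.3 kHz.
35.3 kHz > fs/2 = 23.5 kHz, folds to fs − 35.3 kHz = 11.7 kHz.
112.6 kHz mod fs = 18.6 kHz.
18.6 kHz ≤ fs/2 = 23.5 kHz, appears at 18.6 kHz.
Distinct values: {11.7 kHz, 11.8 kHz, 18.6 kHz}.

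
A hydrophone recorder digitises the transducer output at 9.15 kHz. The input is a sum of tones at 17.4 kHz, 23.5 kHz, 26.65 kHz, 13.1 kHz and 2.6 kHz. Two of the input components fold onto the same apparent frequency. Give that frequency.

3.95 kHz

fs/2 = 4.575 kHz.
17.4 kHz mod fs = 8.25 kHz.
8.25 kHz > fs/2 = 4.575 kHz, folds to fs − 8.25 kHz = 0.9 kHz.
23.5 kHz mod fs = 5.2 kHz.
5.2 kHz > fs/2 = 4.575 kHz, folds to fs − 5.2 kHz = 3.95 kHz.
26.65 kHz mod fs = 8.35 kHz.
8.35 kHz > fs/2 = 4.575 kHz, folds to fs − 8.35 kHz = 0.8 kHz.
13.1 kHz mod fs = 3.95 kHz.
3.95 kHz ≤ fs/2 = 4.575 kHz, appears at 3.95 kHz.
2.6 kHz ≤ fs/2 = 4.575 kHz, passes unchanged.
13.1 kHz and 23.5 kHz both map to 3.95 kHz.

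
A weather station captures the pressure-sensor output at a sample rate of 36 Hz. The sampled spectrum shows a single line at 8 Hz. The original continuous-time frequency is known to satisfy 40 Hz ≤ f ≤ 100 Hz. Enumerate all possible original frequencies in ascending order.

44 Hz, 64 Hz, 80 Hz, 100 Hz

Frequencies that alias to 8 Hz are k·fs ± 8 Hz for integer k ≥ 0.
k=0: 8 Hz.
k=1: 28 Hz, 44 Hz.
k=2: 64 Hz, 80 Hz.
k=3: 100 Hz, 116 Hz.
k=4: 136 Hz, 152 Hz.
Within [40 Hz, 100 Hz]: 44 Hz, 64 Hz, 80 Hz, 100 Hz.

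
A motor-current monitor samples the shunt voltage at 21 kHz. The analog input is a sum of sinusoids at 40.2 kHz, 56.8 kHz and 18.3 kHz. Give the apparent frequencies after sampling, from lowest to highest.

fs/2 = 10.5 kHz.
40.2 kHz mod fs = 19.2 kHz.
19.2 kHz > fs/2 = 10.5 kHz, folds to fs − 19.2 kHz = 1.8 kHz.
56.8 kHz mod fs = 14.8 kHz.
14.8 kHz > fs/2 = 10.5 kHz, folds to fs − 14.8 kHz = 6.2 kHz.
18.3 kHz > fs/2 = 10.5 kHz, folds to fs − 18.3 kHz = 2.7 kHz.
Distinct values: {1.8 kHz, 2.7 kHz, 6.2 kHz}.

1.8 kHz, 2.7 kHz, 6.2 kHz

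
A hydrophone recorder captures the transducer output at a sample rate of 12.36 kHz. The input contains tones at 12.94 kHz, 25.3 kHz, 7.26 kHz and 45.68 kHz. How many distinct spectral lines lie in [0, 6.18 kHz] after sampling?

fs/2 = 6.18 kHz.
12.94 kHz mod fs = 0.58 kHz.
0.58 kHz ≤ fs/2 = 6.18 kHz, appears at 0.58 kHz.
25.3 kHz mod fs = 0.58 kHz.
0.58 kHz ≤ fs/2 = 6.18 kHz, appears at 0.58 kHz.
7.26 kHz > fs/2 = 6.18 kHz, folds to fs − 7.26 kHz = 5.1 kHz.
45.68 kHz mod fs = 8.6 kHz.
8.6 kHz > fs/2 = 6.18 kHz, folds to fs − 8.6 kHz = 3.76 kHz.
Distinct values: {0.58 kHz, 3.76 kHz, 5.1 kHz} → 3.

3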